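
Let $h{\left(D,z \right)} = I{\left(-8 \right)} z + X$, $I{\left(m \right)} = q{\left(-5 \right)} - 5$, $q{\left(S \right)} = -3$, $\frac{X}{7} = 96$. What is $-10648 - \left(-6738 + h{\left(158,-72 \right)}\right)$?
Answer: $-5158$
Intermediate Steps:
$X = 672$ ($X = 7 \cdot 96 = 672$)
$I{\left(m \right)} = -8$ ($I{\left(m \right)} = -3 - 5 = -8$)
$h{\left(D,z \right)} = 672 - 8 z$ ($h{\left(D,z \right)} = - 8 z + 672 = 672 - 8 z$)
$-10648 - \left(-6738 + h{\left(158,-72 \right)}\right) = -10648 + \left(6738 - \left(672 - -576\right)\right) = -10648 + \left(6738 - \left(672 + 576\right)\right) = -10648 + \left(6738 - 1248\right) = -10648 + 5490 = -5158$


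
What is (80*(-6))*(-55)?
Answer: 26400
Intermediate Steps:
(80*(-6))*(-55) = -480*(-55) = 26400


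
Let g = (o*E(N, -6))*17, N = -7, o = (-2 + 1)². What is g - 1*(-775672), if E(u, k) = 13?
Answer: 775893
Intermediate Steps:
o = 1 (o = (-1)² = 1)
g = 221 (g = (1*13)*17 = 13*17 = 221)
g - 1*(-775672) = 221 - 1*(-775672) = 221 + 775672 = 775893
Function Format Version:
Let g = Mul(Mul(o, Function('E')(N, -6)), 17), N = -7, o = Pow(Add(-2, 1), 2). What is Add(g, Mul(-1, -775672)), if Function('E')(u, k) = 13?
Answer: 775893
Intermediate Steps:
o = 1 (o = Pow(-1, 2) = 1)
g = 221 (g = Mul(Mul(1, 13), 17) = Mul(13, 17) = 221)
Add(g, Mul(-1, -775672)) = Add(221, Mul(-1, -775672)) = Add(221, 775672) = 775893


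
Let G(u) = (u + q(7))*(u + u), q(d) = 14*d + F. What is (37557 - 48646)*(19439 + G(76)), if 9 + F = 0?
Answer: -493671191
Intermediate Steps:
F = -9 (F = -9 + 0 = -9)
q(d) = -9 + 14*d (q(d) = 14*d - 9 = -9 + 14*d)
G(u) = 2*u*(89 + u) (G(u) = (u + (-9 + 14*7))*(u + u) = (u + (-9 + 98))*(2*u) = (u + 89)*(2*u) = (89 + u)*(2*u) = 2*u*(89 + u))
(37557 - 48646)*(19439 + G(76)) = (37557 - 48646)*(19439 + 2*76*(89 + 76)) = -11089*(19439 + 2*76*165) = -11089*(19439 + 25080) = -11089*44519 = -493671191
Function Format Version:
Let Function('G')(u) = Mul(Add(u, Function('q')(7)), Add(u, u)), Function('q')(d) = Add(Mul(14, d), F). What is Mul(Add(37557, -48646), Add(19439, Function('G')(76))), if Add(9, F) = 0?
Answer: -493671191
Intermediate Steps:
F = -9 (F = Add(-9, 0) = -9)
Function('q')(d) = Add(-9, Mul(14, d)) (Function('q')(d) = Add(Mul(14, d), -9) = Add(-9, Mul(14, d)))
Function('G')(u) = Mul(2, u, Add(89, u)) (Function('G')(u) = Mul(Add(u, Add(-9, Mul(14, 7))), Add(u, u)) = Mul(Add(u, Add(-9, 98)), Mul(2, u)) = Mul(Add(u, 89), Mul(2, u)) = Mul(Add(89, u), Mul(2, u)) = Mul(2, u, Add(89, u)))
Mul(Add(37557, -48646), Add(19439, Function('G')(76))) = Mul(Add(37557, -48646), Add(19439, Mul(2, 76, Add(89, 76)))) = Mul(-11089, Add(19439, Mul(2, 76, 165))) = Mul(-11089, Add(19439, 25080)) = Mul(-11089, 44519) = -493671191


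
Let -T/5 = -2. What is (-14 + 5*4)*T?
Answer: 60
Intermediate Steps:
T = 10 (T = -5*(-2) = 10)
(-14 + 5*4)*T = (-14 + 5*4)*10 = (-14 + 20)*10 = 6*10 = 60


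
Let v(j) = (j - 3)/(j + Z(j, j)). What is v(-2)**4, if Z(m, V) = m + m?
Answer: 625/1296 ≈ 0.48225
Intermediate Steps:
Z(m, V) = 2*m
v(j) = (-3 + j)/(3*j) (v(j) = (j - 3)/(j + 2*j) = (-3 + j)/((3*j)) = (-3 + j)*(1/(3*j)) = (-3 + j)/(3*j))
v(-2)**4 = ((1/3)*(-3 - 2)/(-2))**4 = ((1/3)*(-1/2)*(-5))**4 = (5/6)**4 = 625/1296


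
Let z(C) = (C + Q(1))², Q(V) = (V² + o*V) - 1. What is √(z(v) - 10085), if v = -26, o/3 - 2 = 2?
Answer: I*√9889 ≈ 99.443*I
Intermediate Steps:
o = 12 (o = 6 + 3*2 = 6 + 6 = 12)
Q(V) = -1 + V² + 12*V (Q(V) = (V² + 12*V) - 1 = -1 + V² + 12*V)
z(C) = (12 + C)² (z(C) = (C + (-1 + 1² + 12*1))² = (C + (-1 + 1 + 12))² = (C + 12)² = (12 + C)²)
√(z(v) - 10085) = √((12 - 26)² - 10085) = √((-14)² - 10085) = √(196 - 10085) = √(-9889) = I*√9889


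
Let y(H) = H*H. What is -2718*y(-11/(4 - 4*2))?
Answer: -164439/8 ≈ -20555.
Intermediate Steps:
y(H) = H²
-2718*y(-11/(4 - 4*2)) = -2718*121/(4 - 4*2)² = -2718*121/(4 - 8)² = -2718*(-11/(-4))² = -2718*(-11*(-¼))² = -2718*(11/4)² = -2718*121/16 = -164439/8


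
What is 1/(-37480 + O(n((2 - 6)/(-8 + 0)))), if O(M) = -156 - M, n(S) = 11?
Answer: -1/37647 ≈ -2.6563e-5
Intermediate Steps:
1/(-37480 + O(n((2 - 6)/(-8 + 0)))) = 1/(-37480 + (-156 - 1*11)) = 1/(-37480 + (-156 - 11)) = 1/(-37480 - 167) = 1/(-37647) = -1/37647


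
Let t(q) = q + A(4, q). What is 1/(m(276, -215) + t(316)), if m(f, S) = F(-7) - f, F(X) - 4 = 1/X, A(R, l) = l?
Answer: 7/2519 ≈ 0.0027789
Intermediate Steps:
F(X) = 4 + 1/X
t(q) = 2*q (t(q) = q + q = 2*q)
m(f, S) = 27/7 - f (m(f, S) = (4 + 1/(-7)) - f = (4 - ⅐) - f = 27/7 - f)
1/(m(276, -215) + t(316)) = 1/((27/7 - 1*276) + 2*316) = 1/((27/7 - 276) + 632) = 1/(-1905/7 + 632) = 1/(2519/7) = 7/2519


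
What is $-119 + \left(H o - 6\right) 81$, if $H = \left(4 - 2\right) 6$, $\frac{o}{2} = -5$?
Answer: $-10325$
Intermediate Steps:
$o = -10$ ($o = 2 \left(-5\right) = -10$)
$H = 12$ ($H = 2 \cdot 6 = 12$)
$-119 + \left(H o - 6\right) 81 = -119 + \left(12 \left(-10\right) - 6\right) 81 = -119 + \left(-120 - 6\right) 81 = -119 - 10206 = -10325$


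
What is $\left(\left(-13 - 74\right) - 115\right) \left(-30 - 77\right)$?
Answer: $21614$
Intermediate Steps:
$\left(\left(-13 - 74\right) - 115\right) \left(-30 - 77\right) = \left(-87 - 115\right) \left(-107\right) = \left(-202\right) \left(-107\right) = 21614$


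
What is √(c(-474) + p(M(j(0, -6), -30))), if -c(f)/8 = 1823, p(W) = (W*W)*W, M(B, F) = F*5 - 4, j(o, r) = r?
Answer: 4*I*√229178 ≈ 1914.9*I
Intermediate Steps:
M(B, F) = -4 + 5*F (M(B, F) = 5*F - 4 = -4 + 5*F)
p(W) = W³ (p(W) = W²*W = W³)
c(f) = -14584 (c(f) = -8*1823 = -14584)
√(c(-474) + p(M(j(0, -6), -30))) = √(-14584 + (-4 + 5*(-30))³) = √(-14584 + (-4 - 150)³) = √(-14584 + (-154)³) = √(-14584 - 3652264) = √(-3666848) = 4*I*√229178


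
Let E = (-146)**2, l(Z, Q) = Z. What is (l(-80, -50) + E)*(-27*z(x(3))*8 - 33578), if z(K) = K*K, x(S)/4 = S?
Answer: -1373586952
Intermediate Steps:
x(S) = 4*S
z(K) = K**2
E = 21316
(l(-80, -50) + E)*(-27*z(x(3))*8 - 33578) = (-80 + 21316)*(-27*(4*3)**2*8 - 33578) = 21236*(-27*12**2*8 - 33578) = 21236*(-27*144*8 - 33578) = 21236*(-3888*8 - 33578) = 21236*(-31104 - 33578) = 21236*(-64682) = -1373586952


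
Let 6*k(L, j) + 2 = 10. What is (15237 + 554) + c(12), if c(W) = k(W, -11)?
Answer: 47377/3 ≈ 15792.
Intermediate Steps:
k(L, j) = 4/3 (k(L, j) = -⅓ + (⅙)*10 = -⅓ + 5/3 = 4/3)
c(W) = 4/3
(15237 + 554) + c(12) = (15237 + 554) + 4/3 = 15791 + 4/3 = 47377/3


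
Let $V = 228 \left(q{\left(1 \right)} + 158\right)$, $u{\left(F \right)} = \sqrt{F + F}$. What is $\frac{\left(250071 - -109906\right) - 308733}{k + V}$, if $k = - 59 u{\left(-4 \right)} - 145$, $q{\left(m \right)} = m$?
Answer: $\frac{1850267108}{1303743297} + \frac{6046792 i \sqrt{2}}{1303743297} \approx 1.4192 + 0.0065592 i$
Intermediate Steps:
$u{\left(F \right)} = \sqrt{2} \sqrt{F}$ ($u{\left(F \right)} = \sqrt{2 F} = \sqrt{2} \sqrt{F}$)
$k = -145 - 118 i \sqrt{2}$ ($k = - 59 \sqrt{2} \sqrt{-4} - 145 = - 59 \sqrt{2} \cdot 2 i - 145 = - 59 \cdot 2 i \sqrt{2} - 145 = - 118 i \sqrt{2} - 145 = -145 - 118 i \sqrt{2} \approx -145.0 - 166.88 i$)
$V = 36252$ ($V = 228 \left(1 + 158\right) = 228 \cdot 159 = 36252$)
$\frac{\left(250071 - -109906\right) - 308733}{k + V} = \frac{\left(250071 - -109906\right) - 308733}{\left(-145 - 118 i \sqrt{2}\right) + 36252} = \frac{\left(250071 + 109906\right) - 308733}{36107 - 118 i \sqrt{2}} = \frac{359977 - 308733}{36107 - 118 i \sqrt{2}} = \frac{51244}{36107 - 118 i \sqrt{2}}$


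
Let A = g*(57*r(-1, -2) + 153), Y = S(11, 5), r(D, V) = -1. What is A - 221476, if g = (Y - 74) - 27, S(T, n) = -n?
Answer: -231652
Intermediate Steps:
Y = -5 (Y = -1*5 = -5)
g = -106 (g = (-5 - 74) - 27 = -79 - 27 = -106)
A = -10176 (A = -106*(57*(-1) + 153) = -106*(-57 + 153) = -106*96 = -10176)
A - 221476 = -10176 - 221476 = -231652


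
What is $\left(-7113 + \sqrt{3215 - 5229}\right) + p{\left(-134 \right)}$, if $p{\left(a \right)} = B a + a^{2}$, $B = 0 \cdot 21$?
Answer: $10843 + i \sqrt{2014} \approx 10843.0 + 44.878 i$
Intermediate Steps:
$B = 0$
$p{\left(a \right)} = a^{2}$ ($p{\left(a \right)} = 0 a + a^{2} = 0 + a^{2} = a^{2}$)
$\left(-7113 + \sqrt{3215 - 5229}\right) + p{\left(-134 \right)} = \left(-7113 + \sqrt{3215 - 5229}\right) + \left(-134\right)^{2} = \left(-7113 + \sqrt{-2014}\right) + 17956 = \left(-7113 + i \sqrt{2014}\right) + 17956 = 10843 + i \sqrt{2014}$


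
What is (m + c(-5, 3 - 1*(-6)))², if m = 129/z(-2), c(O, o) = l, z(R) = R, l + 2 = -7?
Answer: 21609/4 ≈ 5402.3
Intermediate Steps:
l = -9 (l = -2 - 7 = -9)
c(O, o) = -9
m = -129/2 (m = 129/(-2) = 129*(-½) = -129/2 ≈ -64.500)
(m + c(-5, 3 - 1*(-6)))² = (-129/2 - 9)² = (-147/2)² = 21609/4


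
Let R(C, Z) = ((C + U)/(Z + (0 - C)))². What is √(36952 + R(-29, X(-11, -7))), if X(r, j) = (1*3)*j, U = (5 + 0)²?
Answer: √147809/2 ≈ 192.23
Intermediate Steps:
U = 25 (U = 5² = 25)
X(r, j) = 3*j
R(C, Z) = (25 + C)²/(Z - C)² (R(C, Z) = ((C + 25)/(Z + (0 - C)))² = ((25 + C)/(Z - C))² = (25 + C)²/(Z - C)²)
√(36952 + R(-29, X(-11, -7))) = √(36952 + (25 - 29)²/(-29 - 3*(-7))²) = √(36952 + (-4)²/(-29 - 1*(-21))²) = √(36952 + 16/(-29 + 21)²) = √(36952 + 16/(-8)²) = √(36952 + 16*(1/64)) = √(36952 + ¼) = √(147809/4) = √147809/2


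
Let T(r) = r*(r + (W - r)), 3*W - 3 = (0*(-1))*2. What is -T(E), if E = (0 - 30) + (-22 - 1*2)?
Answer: 54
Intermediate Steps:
W = 1 (W = 1 + ((0*(-1))*2)/3 = 1 + (0*2)/3 = 1 + (1/3)*0 = 1 + 0 = 1)
E = -54 (E = -30 + (-22 - 2) = -30 - 24 = -54)
T(r) = r (T(r) = r*(r + (1 - r)) = r*1 = r)
-T(E) = -1*(-54) = 54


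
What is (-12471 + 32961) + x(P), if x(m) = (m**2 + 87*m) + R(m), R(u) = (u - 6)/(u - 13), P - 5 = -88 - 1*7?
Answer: 2138376/103 ≈ 20761.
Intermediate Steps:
P = -90 (P = 5 + (-88 - 1*7) = 5 + (-88 - 7) = 5 - 95 = -90)
R(u) = (-6 + u)/(-13 + u)
x(m) = m**2 + 87*m + (-6 + m)/(-13 + m) (x(m) = (m**2 + 87*m) + (-6 + m)/(-13 + m) = m**2 + 87*m + (-6 + m)/(-13 + m))
(-12471 + 32961) + x(P) = (-12471 + 32961) + (-6 - 90 - 90*(-13 - 90)*(87 - 90))/(-13 - 90) = 20490 + (-6 - 90 - 90*(-103)*(-3))/(-103) = 20490 - (-6 - 90 - 27810)/103 = 20490 - 1/103*(-27906) = 20490 + 27906/103 = 2138376/103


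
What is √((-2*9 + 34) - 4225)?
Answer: I*√4209 ≈ 64.877*I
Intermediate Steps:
√((-2*9 + 34) - 4225) = √((-18 + 34) - 4225) = √(16 - 4225) = √(-4209) = I*√4209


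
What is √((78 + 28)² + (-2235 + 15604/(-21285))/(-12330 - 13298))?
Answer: √50228756916469505/2114310 ≈ 106.00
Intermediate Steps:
√((78 + 28)² + (-2235 + 15604/(-21285))/(-12330 - 13298)) = √(106² + (-2235 + 15604*(-1/21285))/(-25628)) = √(11236 + (-2235 - 15604/21285)*(-1/25628)) = √(11236 - 47587579/21285*(-1/25628)) = √(11236 + 47587579/545491980) = √(6129195474859/545491980) = √50228756916469505/2114310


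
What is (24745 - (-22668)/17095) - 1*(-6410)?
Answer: 532617393/17095 ≈ 31156.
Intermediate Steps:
(24745 - (-22668)/17095) - 1*(-6410) = (24745 - (-22668)/17095) + 6410 = (24745 - 1*(-22668/17095)) + 6410 = (24745 + 22668/17095) + 6410 = 423038443/17095 + 6410 = 532617393/17095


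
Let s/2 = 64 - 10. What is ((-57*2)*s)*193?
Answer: -2376216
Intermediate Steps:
s = 108 (s = 2*(64 - 10) = 2*54 = 108)
((-57*2)*s)*193 = (-57*2*108)*193 = (-19*6*108)*193 = -114*108*193 = -12312*193 = -2376216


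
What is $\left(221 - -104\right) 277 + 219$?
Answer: $90244$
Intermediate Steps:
$\left(221 - -104\right) 277 + 219 = \left(221 + 104\right) 277 + 219 = 325 \cdot 277 + 219 = 90025 + 219 = 90244$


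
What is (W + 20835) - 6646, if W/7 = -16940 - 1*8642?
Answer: -164885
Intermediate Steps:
W = -179074 (W = 7*(-16940 - 1*8642) = 7*(-16940 - 8642) = 7*(-25582) = -179074)
(W + 20835) - 6646 = (-179074 + 20835) - 6646 = -158239 - 6646 = -164885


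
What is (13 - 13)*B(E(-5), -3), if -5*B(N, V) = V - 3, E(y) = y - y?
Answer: 0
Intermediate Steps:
E(y) = 0
B(N, V) = ⅗ - V/5 (B(N, V) = -(V - 3)/5 = -(-3 + V)/5 = ⅗ - V/5)
(13 - 13)*B(E(-5), -3) = (13 - 13)*(⅗ - ⅕*(-3)) = 0*(⅗ + ⅗) = 0*(6/5) = 0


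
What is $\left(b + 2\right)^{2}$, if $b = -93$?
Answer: $8281$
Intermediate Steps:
$\left(b + 2\right)^{2} = \left(-93 + 2\right)^{2} = \left(-91\right)^{2} = 8281$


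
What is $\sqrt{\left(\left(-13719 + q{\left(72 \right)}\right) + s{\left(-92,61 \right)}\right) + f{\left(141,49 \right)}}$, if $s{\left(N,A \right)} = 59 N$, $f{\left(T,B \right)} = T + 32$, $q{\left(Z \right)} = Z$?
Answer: $i \sqrt{18902} \approx 137.48 i$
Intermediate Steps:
$f{\left(T,B \right)} = 32 + T$
$\sqrt{\left(\left(-13719 + q{\left(72 \right)}\right) + s{\left(-92,61 \right)}\right) + f{\left(141,49 \right)}} = \sqrt{\left(\left(-13719 + 72\right) + 59 \left(-92\right)\right) + \left(32 + 141\right)} = \sqrt{\left(-13647 - 5428\right) + 173} = \sqrt{-19075 + 173} = \sqrt{-18902} = i \sqrt{18902}$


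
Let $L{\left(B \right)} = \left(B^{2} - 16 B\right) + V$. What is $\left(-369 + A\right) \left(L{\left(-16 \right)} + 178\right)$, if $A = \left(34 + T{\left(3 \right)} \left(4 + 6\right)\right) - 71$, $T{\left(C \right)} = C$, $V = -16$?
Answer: $-253424$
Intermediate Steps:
$L{\left(B \right)} = -16 + B^{2} - 16 B$ ($L{\left(B \right)} = \left(B^{2} - 16 B\right) - 16 = -16 + B^{2} - 16 B$)
$A = -7$ ($A = \left(34 + 3 \left(4 + 6\right)\right) - 71 = \left(34 + 3 \cdot 10\right) - 71 = \left(34 + 30\right) - 71 = 64 - 71 = -7$)
$\left(-369 + A\right) \left(L{\left(-16 \right)} + 178\right) = \left(-369 - 7\right) \left(\left(-16 + \left(-16\right)^{2} - -256\right) + 178\right) = - 376 \left(\left(-16 + 256 + 256\right) + 178\right) = - 376 \left(496 + 178\right) = \left(-376\right) 674 = -253424$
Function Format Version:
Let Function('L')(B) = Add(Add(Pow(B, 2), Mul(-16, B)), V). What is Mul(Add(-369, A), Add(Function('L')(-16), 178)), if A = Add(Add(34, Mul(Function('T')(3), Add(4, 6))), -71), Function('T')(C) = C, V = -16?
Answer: -253424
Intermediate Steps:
Function('L')(B) = Add(-16, Pow(B, 2), Mul(-16, B)) (Function('L')(B) = Add(Add(Pow(B, 2), Mul(-16, B)), -16) = Add(-16, Pow(B, 2), Mul(-16, B)))
A = -7 (A = Add(Add(34, Mul(3, Add(4, 6))), -71) = Add(Add(34, Mul(3, 10)), -71) = Add(Add(34, 30), -71) = Add(64, -71) = -7)
Mul(Add(-369, A), Add(Function('L')(-16), 178)) = Mul(Add(-369, -7), Add(Add(-16, Pow(-16, 2), Mul(-16, -16)), 178)) = Mul(-376, Add(Add(-16, 256, 256), 178)) = Mul(-376, Add(496, 178)) = Mul(-376, 674) = -253424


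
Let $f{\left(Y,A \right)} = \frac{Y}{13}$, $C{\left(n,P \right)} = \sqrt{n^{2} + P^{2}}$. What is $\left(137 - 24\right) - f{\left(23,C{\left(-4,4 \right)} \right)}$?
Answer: $\frac{1446}{13} \approx 111.23$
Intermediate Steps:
$C{\left(n,P \right)} = \sqrt{P^{2} + n^{2}}$
$f{\left(Y,A \right)} = \frac{Y}{13}$ ($f{\left(Y,A \right)} = Y \frac{1}{13} = \frac{Y}{13}$)
$\left(137 - 24\right) - f{\left(23,C{\left(-4,4 \right)} \right)} = \left(137 - 24\right) - \frac{1}{13} \cdot 23 = \left(137 - 24\right) - \frac{23}{13} = 113 - \frac{23}{13} = \frac{1446}{13}$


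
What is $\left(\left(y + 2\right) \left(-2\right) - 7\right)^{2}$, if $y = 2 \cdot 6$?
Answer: $1225$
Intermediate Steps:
$y = 12$
$\left(\left(y + 2\right) \left(-2\right) - 7\right)^{2} = \left(\left(12 + 2\right) \left(-2\right) - 7\right)^{2} = \left(14 \left(-2\right) - 7\right)^{2} = \left(-28 - 7\right)^{2} = \left(-35\right)^{2} = 1225$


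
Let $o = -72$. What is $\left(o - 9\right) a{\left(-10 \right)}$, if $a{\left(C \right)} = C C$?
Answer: $-8100$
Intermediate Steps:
$a{\left(C \right)} = C^{2}$
$\left(o - 9\right) a{\left(-10 \right)} = \left(-72 - 9\right) \left(-10\right)^{2} = \left(-81\right) 100 = -8100$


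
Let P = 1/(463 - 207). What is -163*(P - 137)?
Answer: 5716573/256 ≈ 22330.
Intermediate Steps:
P = 1/256 ≈ 0.0039063
-163*(P - 137) = -163*(1/256 - 137) = -163*(-35071/256) = 5716573/256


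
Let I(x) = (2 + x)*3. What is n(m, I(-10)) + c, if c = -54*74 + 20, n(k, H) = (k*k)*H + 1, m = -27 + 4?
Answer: -16671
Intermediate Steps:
I(x) = 6 + 3*x
m = -23
n(k, H) = 1 + H*k**2 (n(k, H) = k**2*H + 1 = H*k**2 + 1 = 1 + H*k**2)
c = -3976 (c = -3996 + 20 = -3976)
n(m, I(-10)) + c = (1 + (6 + 3*(-10))*(-23)**2) - 3976 = (1 + (6 - 30)*529) - 3976 = (1 - 24*529) - 3976 = (1 - 12696) - 3976 = -12695 - 3976 = -16671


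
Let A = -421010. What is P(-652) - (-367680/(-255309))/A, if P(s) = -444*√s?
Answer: 12256/3582921403 - 888*I*√163 ≈ 3.4207e-6 - 11337.0*I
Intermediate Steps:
P(-652) - (-367680/(-255309))/A = -888*I*√163 - (-367680/(-255309))/(-421010) = -888*I*√163 - (-367680*(-1/255309))*(-1)/421010 = -888*I*√163 - 122560*(-1)/(85103*421010) = -888*I*√163 - 1*(-12256/3582921403) = -888*I*√163 + 12256/3582921403 = 12256/3582921403 - 888*I*√163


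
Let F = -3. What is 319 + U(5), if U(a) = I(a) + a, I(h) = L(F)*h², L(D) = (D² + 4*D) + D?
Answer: 174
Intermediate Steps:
L(D) = D² + 5*D
I(h) = -6*h² (I(h) = (-3*(5 - 3))*h² = (-3*2)*h² = -6*h²)
U(a) = a - 6*a² (U(a) = -6*a² + a = a - 6*a²)
319 + U(5) = 319 + 5*(1 - 6*5) = 319 + 5*(1 - 30) = 319 + 5*(-29) = 319 - 145 = 174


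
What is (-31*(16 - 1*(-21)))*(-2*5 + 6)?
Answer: 4588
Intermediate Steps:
(-31*(16 - 1*(-21)))*(-2*5 + 6) = (-31*(16 + 21))*(-10 + 6) = -31*37*(-4) = -1147*(-4) = 4588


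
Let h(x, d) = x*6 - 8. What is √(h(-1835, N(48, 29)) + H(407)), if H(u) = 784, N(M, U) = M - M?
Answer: I*√10234 ≈ 101.16*I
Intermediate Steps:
N(M, U) = 0
h(x, d) = -8 + 6*x (h(x, d) = 6*x - 8 = -8 + 6*x)
√(h(-1835, N(48, 29)) + H(407)) = √((-8 + 6*(-1835)) + 784) = √((-8 - 11010) + 784) = √(-11018 + 784) = √(-10234) = I*√10234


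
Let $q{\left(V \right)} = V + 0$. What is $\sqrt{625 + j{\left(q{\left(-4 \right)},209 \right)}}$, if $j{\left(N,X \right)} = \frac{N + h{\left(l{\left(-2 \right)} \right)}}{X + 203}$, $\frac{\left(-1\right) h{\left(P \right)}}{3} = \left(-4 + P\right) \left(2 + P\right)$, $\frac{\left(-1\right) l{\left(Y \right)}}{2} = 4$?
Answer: $\frac{8 \sqrt{103515}}{103} \approx 24.989$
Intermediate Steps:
$l{\left(Y \right)} = -8$ ($l{\left(Y \right)} = \left(-2\right) 4 = -8$)
$h{\left(P \right)} = - 3 \left(-4 + P\right) \left(2 + P\right)$
$q{\left(V \right)} = V$
$j{\left(N,X \right)} = \frac{-216 + N}{203 + X}$ ($j{\left(N,X \right)} = \frac{N + \left(24 - 3 \left(-8\right)^{2} + 6 \left(-8\right)\right)}{X + 203} = \frac{N - 216}{203 + X} = \frac{-216 + N}{203 + X}$)
$\sqrt{625 + j{\left(q{\left(-4 \right)},209 \right)}} = \sqrt{625 + \frac{-216 - 4}{203 + 209}} = \sqrt{625 + \frac{1}{412} \left(-220\right)} = \sqrt{625 - \frac{55}{103}} = \sqrt{\frac{64320}{103}} = \frac{8 \sqrt{103515}}{103}$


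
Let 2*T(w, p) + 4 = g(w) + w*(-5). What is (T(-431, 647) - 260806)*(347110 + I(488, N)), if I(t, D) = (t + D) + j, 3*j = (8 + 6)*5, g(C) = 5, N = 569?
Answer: -90434778896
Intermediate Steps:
j = 70/3 (j = ((8 + 6)*5)/3 = (14*5)/3 = (⅓)*70 = 70/3 ≈ 23.333)
T(w, p) = ½ - 5*w/2 (T(w, p) = -2 + (5 + w*(-5))/2 = -2 + (5 - 5*w)/2 = -2 + (5/2 - 5*w/2) = ½ - 5*w/2)
I(t, D) = 70/3 + D + t (I(t, D) = (t + D) + 70/3 = (D + t) + 70/3 = 70/3 + D + t)
(T(-431, 647) - 260806)*(347110 + I(488, N)) = ((½ - 5/2*(-431)) - 260806)*(347110 + (70/3 + 569 + 488)) = ((½ + 2155/2) - 260806)*(347110 + 3241/3) = (1078 - 260806)*(1044571/3) = -259728*1044571/3 = -90434778896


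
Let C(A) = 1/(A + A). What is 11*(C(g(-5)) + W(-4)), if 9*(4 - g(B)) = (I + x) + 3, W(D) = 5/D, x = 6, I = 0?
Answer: -143/12 ≈ -11.917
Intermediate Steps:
g(B) = 3 (g(B) = 4 - ((0 + 6) + 3)/9 = 4 - (6 + 3)/9 = 4 - ⅑*9 = 4 - 1 = 3)
C(A) = 1/(2*A)
11*(C(g(-5)) + W(-4)) = 11*((½)/3 + 5/(-4)) = 11*((½)*(⅓) + 5*(-¼)) = 11*(⅙ - 5/4) = 11*(-13/12) = -143/12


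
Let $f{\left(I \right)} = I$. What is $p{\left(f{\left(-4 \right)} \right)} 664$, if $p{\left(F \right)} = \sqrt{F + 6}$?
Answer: $664 \sqrt{2} \approx 939.04$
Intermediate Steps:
$p{\left(F \right)} = \sqrt{6 + F}$
$p{\left(f{\left(-4 \right)} \right)} 664 = \sqrt{6 - 4} \cdot 664 = \sqrt{2} \cdot 664 = 664 \sqrt{2}$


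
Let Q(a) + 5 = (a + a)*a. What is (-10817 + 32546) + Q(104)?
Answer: 43356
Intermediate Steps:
Q(a) = -5 + 2*a² (Q(a) = -5 + (a + a)*a = -5 + (2*a)*a = -5 + 2*a²)
(-10817 + 32546) + Q(104) = (-10817 + 32546) + (-5 + 2*104²) = 21729 + (-5 + 2*10816) = 21729 + (-5 + 21632) = 21729 + 21627 = 43356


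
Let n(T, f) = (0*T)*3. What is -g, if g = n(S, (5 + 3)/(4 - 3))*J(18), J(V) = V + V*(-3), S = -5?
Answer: 0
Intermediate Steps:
n(T, f) = 0 (n(T, f) = 0*3 = 0)
J(V) = -2*V (J(V) = V - 3*V = -2*V)
g = 0 (g = 0*(-2*18) = 0*(-36) = 0)
-g = -1*0 = 0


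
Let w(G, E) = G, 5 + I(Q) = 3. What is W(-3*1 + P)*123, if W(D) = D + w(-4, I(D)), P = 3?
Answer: -492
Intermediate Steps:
I(Q) = -2 (I(Q) = -5 + 3 = -2)
W(D) = -4 + D (W(D) = D - 4 = -4 + D)
W(-3*1 + P)*123 = (-4 + (-3*1 + 3))*123 = (-4 + (-3 + 3))*123 = (-4 + 0)*123 = -4*123 = -492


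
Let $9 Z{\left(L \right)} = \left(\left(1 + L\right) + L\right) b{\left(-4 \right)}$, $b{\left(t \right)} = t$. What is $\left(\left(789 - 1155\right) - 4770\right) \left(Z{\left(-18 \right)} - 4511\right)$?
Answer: $\frac{69265808}{3} \approx 2.3089 \cdot 10^{7}$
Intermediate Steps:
$Z{\left(L \right)} = - \frac{4}{9} - \frac{8 L}{9}$ ($Z{\left(L \right)} = \frac{\left(\left(1 + L\right) + L\right) \left(-4\right)}{9} = \frac{\left(1 + 2 L\right) \left(-4\right)}{9} = \frac{-4 - 8 L}{9} = - \frac{4}{9} - \frac{8 L}{9}$)
$\left(\left(789 - 1155\right) - 4770\right) \left(Z{\left(-18 \right)} - 4511\right) = \left(\left(789 - 1155\right) - 4770\right) \left(\left(- \frac{4}{9} - -16\right) - 4511\right) = \left(\left(789 - 1155\right) - 4770\right) \left(\left(- \frac{4}{9} + 16\right) - 4511\right) = \left(-366 - 4770\right) \left(\frac{140}{9} - 4511\right) = \left(-5136\right) \left(- \frac{40459}{9}\right) = \frac{69265808}{3}$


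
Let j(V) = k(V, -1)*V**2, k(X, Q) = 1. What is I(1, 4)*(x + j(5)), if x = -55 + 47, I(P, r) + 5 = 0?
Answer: -85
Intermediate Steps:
I(P, r) = -5 (I(P, r) = -5 + 0 = -5)
j(V) = V**2 (j(V) = 1*V**2 = V**2)
x = -8
I(1, 4)*(x + j(5)) = -5*(-8 + 5**2) = -5*(-8 + 25) = -5*17 = -85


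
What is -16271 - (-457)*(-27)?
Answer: -28610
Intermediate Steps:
-16271 - (-457)*(-27) = -16271 - 1*12339 = -16271 - 12339 = -28610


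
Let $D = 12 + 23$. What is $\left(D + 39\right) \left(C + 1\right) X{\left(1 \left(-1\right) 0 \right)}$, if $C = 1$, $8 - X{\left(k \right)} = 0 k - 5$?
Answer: $1924$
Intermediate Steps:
$D = 35$
$X{\left(k \right)} = 13$ ($X{\left(k \right)} = 8 - \left(0 k - 5\right) = 8 - \left(0 - 5\right) = 8 - -5 = 8 + 5 = 13$)
$\left(D + 39\right) \left(C + 1\right) X{\left(1 \left(-1\right) 0 \right)} = \left(35 + 39\right) \left(1 + 1\right) 13 = 74 \cdot 2 \cdot 13 = 74 \cdot 26 = 1924$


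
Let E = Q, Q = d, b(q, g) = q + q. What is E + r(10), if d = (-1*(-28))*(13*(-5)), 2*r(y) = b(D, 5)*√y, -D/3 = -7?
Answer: -1820 + 21*√10 ≈ -1753.6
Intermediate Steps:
D = 21 (D = -3*(-7) = 21)
b(q, g) = 2*q
r(y) = 21*√y (r(y) = ((2*21)*√y)/2 = (42*√y)/2 = 21*√y)
d = -1820 (d = 28*(-65) = -1820)
Q = -1820
E = -1820
E + r(10) = -1820 + 21*√10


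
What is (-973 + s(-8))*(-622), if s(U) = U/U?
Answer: 604584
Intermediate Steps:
s(U) = 1
(-973 + s(-8))*(-622) = (-973 + 1)*(-622) = -972*(-622) = 604584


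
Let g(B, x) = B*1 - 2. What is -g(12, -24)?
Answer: -10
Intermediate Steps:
g(B, x) = -2 + B (g(B, x) = B - 2 = -2 + B)
-g(12, -24) = -(-2 + 12) = -1*10 = -10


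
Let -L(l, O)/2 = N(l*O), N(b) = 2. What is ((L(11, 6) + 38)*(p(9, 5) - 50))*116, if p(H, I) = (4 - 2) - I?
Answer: -209032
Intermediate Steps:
L(l, O) = -4 (L(l, O) = -2*2 = -4)
p(H, I) = 2 - I
((L(11, 6) + 38)*(p(9, 5) - 50))*116 = ((-4 + 38)*((2 - 1*5) - 50))*116 = (34*((2 - 5) - 50))*116 = (34*(-3 - 50))*116 = (34*(-53))*116 = -1802*116 = -209032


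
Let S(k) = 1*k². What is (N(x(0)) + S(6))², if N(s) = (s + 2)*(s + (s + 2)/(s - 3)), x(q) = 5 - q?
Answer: 36481/4 ≈ 9120.3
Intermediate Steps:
S(k) = k²
N(s) = (2 + s)*(s + (2 + s)/(-3 + s))
(N(x(0)) + S(6))² = ((4 + (5 - 1*0)³ - 2*(5 - 1*0))/(-3 + (5 - 1*0)) + 6²)² = ((4 + (5 + 0)³ - 2*(5 + 0))/(-3 + (5 + 0)) + 36)² = ((4 + 5³ - 2*5)/(-3 + 5) + 36)² = ((4 + 125 - 10)/2 + 36)² = ((½)*119 + 36)² = (119/2 + 36)² = (191/2)² = 36481/4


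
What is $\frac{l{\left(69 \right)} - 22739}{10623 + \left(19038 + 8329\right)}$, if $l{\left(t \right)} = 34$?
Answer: $- \frac{4541}{7598} \approx -0.59766$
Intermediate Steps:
$\frac{l{\left(69 \right)} - 22739}{10623 + \left(19038 + 8329\right)} = \frac{34 - 22739}{10623 + \left(19038 + 8329\right)} = - \frac{22705}{10623 + 27367} = - \frac{22705}{37990} = \left(-22705\right) \frac{1}{37990} = - \frac{4541}{7598}$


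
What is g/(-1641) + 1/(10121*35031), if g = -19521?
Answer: 2307048723304/193938166797 ≈ 11.896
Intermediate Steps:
g/(-1641) + 1/(10121*35031) = -19521/(-1641) + 1/(10121*35031) = -19521*(-1/1641) + (1/10121)*(1/35031) = 6507/547 + 1/354548751 = 2307048723304/193938166797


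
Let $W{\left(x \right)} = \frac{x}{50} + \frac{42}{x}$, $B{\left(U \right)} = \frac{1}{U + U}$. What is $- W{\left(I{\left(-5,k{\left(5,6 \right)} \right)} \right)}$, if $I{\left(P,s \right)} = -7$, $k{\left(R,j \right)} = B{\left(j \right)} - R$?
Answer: $\frac{307}{50} \approx 6.14$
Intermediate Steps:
$B{\left(U \right)} = \frac{1}{2 U}$
$k{\left(R,j \right)} = \frac{1}{2 j} - R$
$W{\left(x \right)} = \frac{42}{x} + \frac{x}{50}$ ($W{\left(x \right)} = x \frac{1}{50} + \frac{42}{x} = \frac{x}{50} + \frac{42}{x} = \frac{42}{x} + \frac{x}{50}$)
$- W{\left(I{\left(-5,k{\left(5,6 \right)} \right)} \right)} = - (\frac{42}{-7} + \frac{1}{50} \left(-7\right)) = - (42 \left(- \frac{1}{7}\right) - \frac{7}{50}) = - (-6 - \frac{7}{50}) = \left(-1\right) \left(- \frac{307}{50}\right) = \frac{307}{50}$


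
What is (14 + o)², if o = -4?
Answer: 100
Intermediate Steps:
(14 + o)² = (14 - 4)² = 10² = 100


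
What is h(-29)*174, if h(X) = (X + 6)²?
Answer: 92046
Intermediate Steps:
h(X) = (6 + X)²
h(-29)*174 = (6 - 29)²*174 = (-23)²*174 = 529*174 = 92046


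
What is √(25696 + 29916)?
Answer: 2*√13903 ≈ 235.82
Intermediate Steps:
√(25696 + 29916) = √55612 = 2*√13903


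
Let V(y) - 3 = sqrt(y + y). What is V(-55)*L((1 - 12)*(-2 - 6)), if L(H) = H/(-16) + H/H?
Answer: -27/2 - 9*I*sqrt(110)/2 ≈ -13.5 - 47.196*I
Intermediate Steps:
L(H) = 1 - H/16 (L(H) = H*(-1/16) + 1 = -H/16 + 1 = 1 - H/16)
V(y) = 3 + sqrt(2)*sqrt(y) (V(y) = 3 + sqrt(y + y) = 3 + sqrt(2*y) = 3 + sqrt(2)*sqrt(y))
V(-55)*L((1 - 12)*(-2 - 6)) = (3 + sqrt(2)*sqrt(-55))*(1 - (1 - 12)*(-2 - 6)/16) = (3 + sqrt(2)*(I*sqrt(55)))*(1 - (-11)*(-8)/16) = (3 + I*sqrt(110))*(1 - 1/16*88) = (3 + I*sqrt(110))*(1 - 11/2) = (3 + I*sqrt(110))*(-9/2) = -27/2 - 9*I*sqrt(110)/2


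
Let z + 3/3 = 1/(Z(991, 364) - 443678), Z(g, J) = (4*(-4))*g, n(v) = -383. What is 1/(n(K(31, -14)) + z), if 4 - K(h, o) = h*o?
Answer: -459534/176461057 ≈ -0.0026042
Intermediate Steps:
K(h, o) = 4 - h*o
Z(g, J) = -16*g
z = -459535/459534 (z = -1 + 1/(-16*991 - 443678) = -1 + 1/(-15856 - 443678) = -1 + 1/(-459534) = -1 - 1/459534 = -459535/459534 ≈ -1.0000)
1/(n(K(31, -14)) + z) = 1/(-383 - 459535/459534) = 1/(-176461057/459534) = -459534/176461057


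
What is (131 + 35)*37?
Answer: 6142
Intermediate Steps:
(131 + 35)*37 = 166*37 = 6142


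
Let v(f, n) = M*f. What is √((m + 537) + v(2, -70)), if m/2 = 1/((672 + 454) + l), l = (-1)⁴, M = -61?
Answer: √10757261/161 ≈ 20.372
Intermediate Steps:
l = 1
v(f, n) = -61*f
m = 2/1127 (m = 2/((672 + 454) + 1) = 2/(1126 + 1) = 2/1127 ≈ 0.0017746)
√((m + 537) + v(2, -70)) = √((2/1127 + 537) - 61*2) = √(605201/1127 - 122) = √(467707/1127) = √10757261/161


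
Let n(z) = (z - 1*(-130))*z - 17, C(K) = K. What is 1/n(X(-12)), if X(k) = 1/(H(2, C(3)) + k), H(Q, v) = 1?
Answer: -121/3486 ≈ -0.034710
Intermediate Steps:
X(k) = 1/(1 + k)
n(z) = -17 + z*(130 + z) (n(z) = (z + 130)*z - 17 = (130 + z)*z - 17 = z*(130 + z) - 17 = -17 + z*(130 + z))
1/n(X(-12)) = 1/(-17 + (1/(1 - 12))**2 + 130/(1 - 12)) = 1/(-17 + (1/(-11))**2 + 130/(-11)) = 1/(-17 + (-1/11)**2 + 130*(-1/11)) = 1/(-17 + 1/121 - 130/11) = 1/(-3486/121) = -121/3486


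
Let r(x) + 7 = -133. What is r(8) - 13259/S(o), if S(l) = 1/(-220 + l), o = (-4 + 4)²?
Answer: 2916840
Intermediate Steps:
r(x) = -140 (r(x) = -7 - 133 = -140)
o = 0 (o = 0² = 0)
r(8) - 13259/S(o) = -140 - 13259/(1/(-220 + 0)) = -140 - 13259/(1/(-220)) = -140 - 13259/(-1/220) = -140 - 13259*(-220) = -140 - 1*(-2916980) = -140 + 2916980 = 2916840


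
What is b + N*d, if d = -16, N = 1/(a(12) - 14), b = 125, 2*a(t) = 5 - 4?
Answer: 3407/27 ≈ 126.19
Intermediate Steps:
a(t) = 1/2 (a(t) = (5 - 4)/2 = (1/2)*1 = 1/2)
N = -2/27 (N = 1/(1/2 - 14) = 1/(-27/2) = -2/27 ≈ -0.074074)
b + N*d = 125 - 2/27*(-16) = 125 + 32/27 = 3407/27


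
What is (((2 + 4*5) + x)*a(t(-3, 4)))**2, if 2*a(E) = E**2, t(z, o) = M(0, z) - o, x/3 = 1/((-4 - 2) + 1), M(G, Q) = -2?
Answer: 3709476/25 ≈ 1.4838e+5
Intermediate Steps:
x = -3/5 (x = 3/((-4 - 2) + 1) = 3/(-6 + 1) = 3/(-5) = 3*(-1/5) = -3/5 ≈ -0.60000)
t(z, o) = -2 - o
a(E) = E**2/2
(((2 + 4*5) + x)*a(t(-3, 4)))**2 = (((2 + 4*5) - 3/5)*((-2 - 1*4)**2/2))**2 = (((2 + 20) - 3/5)*((-2 - 4)**2/2))**2 = ((22 - 3/5)*((1/2)*(-6)**2))**2 = (107*((1/2)*36)/5)**2 = ((107/5)*18)**2 = (1926/5)**2 = 3709476/25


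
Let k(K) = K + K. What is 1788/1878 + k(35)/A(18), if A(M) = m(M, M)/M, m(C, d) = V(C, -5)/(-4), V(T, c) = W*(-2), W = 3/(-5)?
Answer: -1314302/313 ≈ -4199.0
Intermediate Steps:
W = -⅗ (W = 3*(-⅕) = -⅗ ≈ -0.60000)
V(T, c) = 6/5 (V(T, c) = -⅗*(-2) = 6/5)
m(C, d) = -3/10 (m(C, d) = (6/5)/(-4) = (6/5)*(-¼) = -3/10)
k(K) = 2*K
A(M) = -3/(10*M)
1788/1878 + k(35)/A(18) = 1788/1878 + (2*35)/((-3/10/18)) = 1788*(1/1878) + 70/((-3/10*1/18)) = 298/313 + 70/(-1/60) = 298/313 + 70*(-60) = 298/313 - 4200 = -1314302/313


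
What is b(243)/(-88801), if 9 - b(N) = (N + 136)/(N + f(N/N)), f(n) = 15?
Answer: -1943/22910658 ≈ -8.4808e-5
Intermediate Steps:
b(N) = 9 - (136 + N)/(15 + N) (b(N) = 9 - (N + 136)/(N + 15) = 9 - (136 + N)/(15 + N))
b(243)/(-88801) = ((-1 + 8*243)/(15 + 243))/(-88801) = ((-1 + 1944)/258)*(-1/88801) = ((1/258)*1943)*(-1/88801) = (1943/258)*(-1/88801) = -1943/22910658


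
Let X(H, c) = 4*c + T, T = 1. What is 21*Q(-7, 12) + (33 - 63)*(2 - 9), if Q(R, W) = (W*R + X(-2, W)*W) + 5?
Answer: 10899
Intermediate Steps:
X(H, c) = 1 + 4*c (X(H, c) = 4*c + 1 = 1 + 4*c)
Q(R, W) = 5 + R*W + W*(1 + 4*W) (Q(R, W) = (W*R + (1 + 4*W)*W) + 5 = (R*W + W*(1 + 4*W)) + 5 = 5 + R*W + W*(1 + 4*W))
21*Q(-7, 12) + (33 - 63)*(2 - 9) = 21*(5 - 7*12 + 12*(1 + 4*12)) + (33 - 63)*(2 - 9) = 21*(5 - 84 + 12*(1 + 48)) - 30*(-7) = 21*(5 - 84 + 12*49) + 210 = 21*(5 - 84 + 588) + 210 = 21*509 + 210 = 10689 + 210 = 10899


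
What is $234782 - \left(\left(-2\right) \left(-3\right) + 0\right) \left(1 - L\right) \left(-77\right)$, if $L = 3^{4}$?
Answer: $197822$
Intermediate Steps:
$L = 81$
$234782 - \left(\left(-2\right) \left(-3\right) + 0\right) \left(1 - L\right) \left(-77\right) = 234782 - \left(\left(-2\right) \left(-3\right) + 0\right) \left(1 - 81\right) \left(-77\right) = 234782 - \left(6 + 0\right) \left(1 - 81\right) \left(-77\right) = 234782 - 6 \left(-80\right) \left(-77\right) = 234782 - \left(-480\right) \left(-77\right) = 234782 - 36960 = 197822$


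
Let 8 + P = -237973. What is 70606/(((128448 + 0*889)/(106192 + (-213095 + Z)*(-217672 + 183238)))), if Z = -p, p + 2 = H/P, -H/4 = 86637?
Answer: 10274686013769362953/2547348624 ≈ 4.0335e+9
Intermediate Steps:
P = -237981 (P = -8 - 237973 = -237981)
H = -346548 (H = -4*86637 = -346548)
p = -43138/79327 (p = -2 - 346548/(-237981) = -2 - 346548*(-1/237981) = -2 + 115516/79327 = -43138/79327 ≈ -0.54380)
Z = 43138/79327 (Z = -1*(-43138/79327) = 43138/79327 ≈ 0.54380)
70606/(((128448 + 0*889)/(106192 + (-213095 + Z)*(-217672 + 183238)))) = 70606/(((128448 + 0*889)/(106192 + (-213095 + 43138/79327)*(-217672 + 183238)))) = 70606/(((128448 + 0)/(106192 - 16904143927/79327*(-34434)))) = 70606/((128448/(106192 + 582077291982318/79327))) = 70606/((128448/(582085715875102/79327))) = 70606/((128448*(79327/582085715875102))) = 70606/(5094697248/291042857937551) = 70606*(291042857937551/5094697248) = 10274686013769362953/2547348624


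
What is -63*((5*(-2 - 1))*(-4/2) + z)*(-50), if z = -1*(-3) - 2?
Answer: 97650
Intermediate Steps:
z = 1 (z = 3 - 2 = 1)
-63*((5*(-2 - 1))*(-4/2) + z)*(-50) = -63*((5*(-2 - 1))*(-4/2) + 1)*(-50) = -63*((5*(-3))*(-4*1/2) + 1)*(-50) = -63*(-15*(-2) + 1)*(-50) = -63*(30 + 1)*(-50) = -63*31*(-50) = -1953*(-50) = 97650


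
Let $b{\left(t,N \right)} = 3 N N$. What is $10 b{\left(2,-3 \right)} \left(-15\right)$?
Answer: $-4050$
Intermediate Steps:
$b{\left(t,N \right)} = 3 N^{2}$
$10 b{\left(2,-3 \right)} \left(-15\right) = 10 \cdot 3 \left(-3\right)^{2} \left(-15\right) = 10 \cdot 3 \cdot 9 \left(-15\right) = 10 \cdot 27 \left(-15\right) = 270 \left(-15\right) = -4050$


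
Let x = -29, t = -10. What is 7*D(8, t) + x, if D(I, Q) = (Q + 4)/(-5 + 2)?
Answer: -15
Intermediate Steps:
D(I, Q) = -4/3 - Q/3 (D(I, Q) = (4 + Q)/(-3) = (4 + Q)*(-1/3) = -4/3 - Q/3)
7*D(8, t) + x = 7*(-4/3 - 1/3*(-10)) - 29 = 7*(-4/3 + 10/3) - 29 = 7*2 - 29 = 14 - 29 = -15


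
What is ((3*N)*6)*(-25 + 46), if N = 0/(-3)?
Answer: 0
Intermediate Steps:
N = 0 (N = 0*(-⅓) = 0)
((3*N)*6)*(-25 + 46) = ((3*0)*6)*(-25 + 46) = (0*6)*21 = 0*21 = 0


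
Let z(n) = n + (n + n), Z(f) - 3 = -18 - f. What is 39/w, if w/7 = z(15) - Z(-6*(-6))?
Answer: 13/224 ≈ 0.058036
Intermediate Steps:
Z(f) = -15 - f (Z(f) = 3 + (-18 - f) = -15 - f)
z(n) = 3*n (z(n) = n + 2*n = 3*n)
w = 672 (w = 7*(3*15 - (-15 - (-6)*(-6))) = 7*(45 - (-15 - 1*36)) = 7*(45 - (-15 - 36)) = 7*(45 - 1*(-51)) = 7*(45 + 51) = 7*96 = 672)
39/w = 39/672 = (1/672)*39 = 13/224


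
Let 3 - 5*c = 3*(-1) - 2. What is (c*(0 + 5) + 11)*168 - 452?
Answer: 2740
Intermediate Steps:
c = 8/5 (c = 3/5 - (3*(-1) - 2)/5 = 3/5 - (-3 - 2)/5 = 3/5 - 1/5*(-5) = 3/5 + 1 = 8/5 ≈ 1.6000)
(c*(0 + 5) + 11)*168 - 452 = (8*(0 + 5)/5 + 11)*168 - 452 = ((8/5)*5 + 11)*168 - 452 = (8 + 11)*168 - 452 = 19*168 - 452 = 3192 - 452 = 2740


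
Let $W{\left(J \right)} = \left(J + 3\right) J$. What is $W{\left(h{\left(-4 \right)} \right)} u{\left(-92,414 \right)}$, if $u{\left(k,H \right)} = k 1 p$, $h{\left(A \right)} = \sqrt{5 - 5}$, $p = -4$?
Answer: $0$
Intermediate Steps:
$h{\left(A \right)} = 0$ ($h{\left(A \right)} = \sqrt{0} = 0$)
$W{\left(J \right)} = J \left(3 + J\right)$ ($W{\left(J \right)} = \left(3 + J\right) J = J \left(3 + J\right)$)
$u{\left(k,H \right)} = - 4 k$ ($u{\left(k,H \right)} = k 1 \left(-4\right) = k \left(-4\right) = - 4 k$)
$W{\left(h{\left(-4 \right)} \right)} u{\left(-92,414 \right)} = 0 \left(3 + 0\right) \left(\left(-4\right) \left(-92\right)\right) = 0 \cdot 3 \cdot 368 = 0 \cdot 368 = 0$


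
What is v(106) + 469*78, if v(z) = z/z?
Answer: 36583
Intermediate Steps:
v(z) = 1
v(106) + 469*78 = 1 + 469*78 = 1 + 36582 = 36583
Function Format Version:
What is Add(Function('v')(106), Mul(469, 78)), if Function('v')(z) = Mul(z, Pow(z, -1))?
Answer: 36583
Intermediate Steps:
Function('v')(z) = 1
Add(Function('v')(106), Mul(469, 78)) = Add(1, Mul(469, 78)) = Add(1, 36582) = 36583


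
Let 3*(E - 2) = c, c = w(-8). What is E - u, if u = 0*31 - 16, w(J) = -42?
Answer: 4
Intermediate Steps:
c = -42
E = -12 (E = 2 + (⅓)*(-42) = 2 - 14 = -12)
u = -16 (u = 0 - 16 = -16)
E - u = -12 - 1*(-16) = -12 + 16 = 4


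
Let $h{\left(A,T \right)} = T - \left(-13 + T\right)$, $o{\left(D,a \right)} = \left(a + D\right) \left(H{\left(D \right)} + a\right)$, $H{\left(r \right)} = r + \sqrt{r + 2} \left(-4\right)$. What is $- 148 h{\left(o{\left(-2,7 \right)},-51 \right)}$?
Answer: $-1924$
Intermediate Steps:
$H{\left(r \right)} = r - 4 \sqrt{2 + r}$ ($H{\left(r \right)} = r + \sqrt{2 + r} \left(-4\right) = r - 4 \sqrt{2 + r}$)
$o{\left(D,a \right)} = \left(D + a\right) \left(D + a - 4 \sqrt{2 + D}\right)$ ($o{\left(D,a \right)} = \left(a + D\right) \left(\left(D - 4 \sqrt{2 + D}\right) + a\right) = \left(D + a\right) \left(D + a - 4 \sqrt{2 + D}\right)$)
$h{\left(A,T \right)} = 13$
$- 148 h{\left(o{\left(-2,7 \right)},-51 \right)} = \left(-148\right) 13 = -1924$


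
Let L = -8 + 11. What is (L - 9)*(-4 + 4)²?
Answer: 0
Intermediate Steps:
L = 3
(L - 9)*(-4 + 4)² = (3 - 9)*(-4 + 4)² = -6*0² = -6*0 = 0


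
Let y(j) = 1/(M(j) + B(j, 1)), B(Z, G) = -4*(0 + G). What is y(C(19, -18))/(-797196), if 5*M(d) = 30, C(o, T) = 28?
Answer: -1/1594392 ≈ -6.2720e-7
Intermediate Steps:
M(d) = 6 (M(d) = (⅕)*30 = 6)
B(Z, G) = -4*G
y(j) = ½ (y(j) = 1/(6 - 4*1) = 1/(6 - 4) = 1/2 = ½)
y(C(19, -18))/(-797196) = (½)/(-797196) = (½)*(-1/797196) = -1/1594392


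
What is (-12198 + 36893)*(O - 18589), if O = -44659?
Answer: -1561909360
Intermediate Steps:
(-12198 + 36893)*(O - 18589) = (-12198 + 36893)*(-44659 - 18589) = 24695*(-63248) = -1561909360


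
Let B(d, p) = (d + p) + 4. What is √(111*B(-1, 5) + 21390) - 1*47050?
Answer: -47050 + √22278 ≈ -46901.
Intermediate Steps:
B(d, p) = 4 + d + p
√(111*B(-1, 5) + 21390) - 1*47050 = √(111*(4 - 1 + 5) + 21390) - 1*47050 = √(111*8 + 21390) - 47050 = √(888 + 21390) - 47050 = √22278 - 47050 = -47050 + √22278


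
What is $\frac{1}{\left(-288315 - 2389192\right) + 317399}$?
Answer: $- \frac{1}{2360108} \approx -4.2371 \cdot 10^{-7}$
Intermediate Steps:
$\frac{1}{\left(-288315 - 2389192\right) + 317399} = \frac{1}{-2677507 + 317399} = \frac{1}{-2360108} = - \frac{1}{2360108}$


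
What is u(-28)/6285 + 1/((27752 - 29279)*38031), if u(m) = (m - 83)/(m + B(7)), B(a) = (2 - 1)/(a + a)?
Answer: 30081169421/47570483636865 ≈ 0.00063235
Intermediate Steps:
B(a) = 1/(2*a)
u(m) = (-83 + m)/(1/14 + m) (u(m) = (m - 83)/(m + (1/2)/7) = (-83 + m)/(m + (1/2)*(1/7)) = (-83 + m)/(m + 1/14) = (-83 + m)/(1/14 + m))
u(-28)/6285 + 1/((27752 - 29279)*38031) = (14*(-83 - 28)/(1 + 14*(-28)))/6285 + 1/((27752 - 29279)*38031) = (14*(-111)/(1 - 392))*(1/6285) + (1/38031)/(-1527) = (14*(-111)/(-391))*(1/6285) - 1/1527*1/38031 = (14*(-1/391)*(-111))*(1/6285) - 1/58073337 = (1554/391)*(1/6285) - 1/58073337 = 518/819145 - 1/58073337 = 30081169421/47570483636865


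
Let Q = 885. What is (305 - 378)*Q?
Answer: -64605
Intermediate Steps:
(305 - 378)*Q = (305 - 378)*885 = -73*885 = -64605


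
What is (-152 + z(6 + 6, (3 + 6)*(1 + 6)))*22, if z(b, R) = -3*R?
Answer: -7502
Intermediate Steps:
(-152 + z(6 + 6, (3 + 6)*(1 + 6)))*22 = (-152 - 3*(3 + 6)*(1 + 6))*22 = (-152 - 27*7)*22 = (-152 - 3*63)*22 = (-152 - 189)*22 = -341*22 = -7502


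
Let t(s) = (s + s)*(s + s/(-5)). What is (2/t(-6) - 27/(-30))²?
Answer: 452929/518400 ≈ 0.87371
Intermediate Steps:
t(s) = 8*s²/5 (t(s) = (2*s)*(s + s*(-⅕)) = (2*s)*(s - s/5) = (2*s)*(4*s/5) = 8*s²/5)
(2/t(-6) - 27/(-30))² = (2/(((8/5)*(-6)²)) - 27/(-30))² = (2/(((8/5)*36)) - 27*(-1/30))² = (2/(288/5) + 9/10)² = (2*(5/288) + 9/10)² = (5/144 + 9/10)² = (673/720)² = 452929/518400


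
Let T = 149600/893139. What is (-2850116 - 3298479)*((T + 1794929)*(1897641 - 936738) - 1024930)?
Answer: -3157186904183523699352895/297713 ≈ -1.0605e+19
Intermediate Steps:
T = 149600/893139 (T = 149600*(1/893139) = 149600/893139 ≈ 0.16750)
(-2850116 - 3298479)*((T + 1794929)*(1897641 - 936738) - 1024930) = (-2850116 - 3298479)*((149600/893139 + 1794929)*(1897641 - 936738) - 1024930) = -6148595*((1603121241731/893139)*960903 - 1024930) = -6148595*(513481336847681031/297713 - 1024930) = -6148595*513481031712695941/297713 = -3157186904183523699352895/297713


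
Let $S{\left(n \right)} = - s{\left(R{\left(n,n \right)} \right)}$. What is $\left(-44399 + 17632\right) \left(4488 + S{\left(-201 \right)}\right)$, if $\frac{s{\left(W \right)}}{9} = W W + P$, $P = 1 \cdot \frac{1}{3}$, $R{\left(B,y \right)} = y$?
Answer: $9612672108$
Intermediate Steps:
$P = \frac{1}{3}$ ($P = 1 \cdot \frac{1}{3} = \frac{1}{3} \approx 0.33333$)
$s{\left(W \right)} = 3 + 9 W^{2}$ ($s{\left(W \right)} = 9 \left(W W + \frac{1}{3}\right) = 9 \left(W^{2} + \frac{1}{3}\right) = 9 \left(\frac{1}{3} + W^{2}\right) = 3 + 9 W^{2}$)
$S{\left(n \right)} = -3 - 9 n^{2}$ ($S{\left(n \right)} = - (3 + 9 n^{2}) = -3 - 9 n^{2}$)
$\left(-44399 + 17632\right) \left(4488 + S{\left(-201 \right)}\right) = \left(-44399 + 17632\right) \left(4488 - \left(3 + 9 \left(-201\right)^{2}\right)\right) = - 26767 \left(4488 - 363612\right) = \left(-26767\right) \left(-359124\right) = 9612672108$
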